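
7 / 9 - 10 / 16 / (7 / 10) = -29 / 252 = -0.12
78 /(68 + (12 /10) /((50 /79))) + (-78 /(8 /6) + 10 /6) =-55.72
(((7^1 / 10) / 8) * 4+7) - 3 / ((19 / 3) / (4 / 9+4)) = 1993 / 380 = 5.24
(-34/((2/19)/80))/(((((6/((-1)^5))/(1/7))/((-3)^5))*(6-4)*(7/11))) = -5755860/49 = -117466.53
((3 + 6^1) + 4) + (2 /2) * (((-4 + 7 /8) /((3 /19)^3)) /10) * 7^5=-576390449 /432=-1334237.15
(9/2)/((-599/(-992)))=4464/599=7.45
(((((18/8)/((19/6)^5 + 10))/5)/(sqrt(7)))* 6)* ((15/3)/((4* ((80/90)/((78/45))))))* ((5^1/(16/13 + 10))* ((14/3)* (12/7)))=13305708* sqrt(7)/1305021949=0.03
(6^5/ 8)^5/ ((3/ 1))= 289207845356544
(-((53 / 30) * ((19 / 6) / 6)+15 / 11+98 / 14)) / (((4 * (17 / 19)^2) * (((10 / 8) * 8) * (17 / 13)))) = -518280841 / 2334657600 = -0.22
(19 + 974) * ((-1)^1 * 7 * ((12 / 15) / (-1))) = 27804 / 5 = 5560.80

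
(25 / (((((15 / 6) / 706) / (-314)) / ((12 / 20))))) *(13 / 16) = -2161419 / 2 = -1080709.50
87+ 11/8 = 707/8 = 88.38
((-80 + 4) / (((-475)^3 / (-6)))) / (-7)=24 / 39484375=0.00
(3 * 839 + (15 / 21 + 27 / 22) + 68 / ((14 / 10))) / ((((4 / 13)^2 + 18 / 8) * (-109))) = -133644186 / 13302905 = -10.05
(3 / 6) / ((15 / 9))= 3 / 10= 0.30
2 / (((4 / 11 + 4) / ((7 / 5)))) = 77 / 120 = 0.64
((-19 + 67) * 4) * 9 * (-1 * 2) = -3456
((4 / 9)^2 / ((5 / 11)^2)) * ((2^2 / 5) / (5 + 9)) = 3872 / 70875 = 0.05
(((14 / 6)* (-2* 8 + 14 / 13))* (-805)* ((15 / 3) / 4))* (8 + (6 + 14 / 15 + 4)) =77616490 / 117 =663388.80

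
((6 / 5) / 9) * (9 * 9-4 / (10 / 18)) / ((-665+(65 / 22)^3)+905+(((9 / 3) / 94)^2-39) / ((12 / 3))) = 11572544544 / 301123116625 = 0.04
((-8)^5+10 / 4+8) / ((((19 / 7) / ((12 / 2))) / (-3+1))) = 2751630 / 19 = 144822.63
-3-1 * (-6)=3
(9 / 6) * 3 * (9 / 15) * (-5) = -27 / 2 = -13.50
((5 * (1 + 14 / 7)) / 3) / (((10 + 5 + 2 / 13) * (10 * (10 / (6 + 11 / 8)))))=767 / 31520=0.02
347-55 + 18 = 310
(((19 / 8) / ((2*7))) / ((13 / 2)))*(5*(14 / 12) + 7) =209 / 624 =0.33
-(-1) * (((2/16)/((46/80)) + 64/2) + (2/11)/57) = 464653/14421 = 32.22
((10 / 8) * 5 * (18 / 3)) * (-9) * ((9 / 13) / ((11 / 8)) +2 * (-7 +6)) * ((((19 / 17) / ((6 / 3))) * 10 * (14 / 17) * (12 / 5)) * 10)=2305422000 / 41327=55784.89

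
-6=-6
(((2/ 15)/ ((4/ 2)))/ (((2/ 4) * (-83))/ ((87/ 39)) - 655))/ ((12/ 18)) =-29/ 195345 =-0.00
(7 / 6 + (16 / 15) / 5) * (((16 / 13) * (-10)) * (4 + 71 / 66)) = -12328 / 143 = -86.21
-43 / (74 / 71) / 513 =-3053 / 37962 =-0.08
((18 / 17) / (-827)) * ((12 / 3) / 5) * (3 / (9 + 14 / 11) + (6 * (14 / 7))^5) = -254.87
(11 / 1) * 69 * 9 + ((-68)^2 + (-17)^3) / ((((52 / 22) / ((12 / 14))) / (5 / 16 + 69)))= -630597 / 1456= -433.10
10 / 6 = 5 / 3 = 1.67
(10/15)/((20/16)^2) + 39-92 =-3943/75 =-52.57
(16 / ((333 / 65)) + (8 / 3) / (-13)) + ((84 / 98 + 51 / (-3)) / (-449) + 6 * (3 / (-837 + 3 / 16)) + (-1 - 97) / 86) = 1.79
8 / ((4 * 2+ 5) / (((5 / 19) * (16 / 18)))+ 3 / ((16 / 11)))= 0.14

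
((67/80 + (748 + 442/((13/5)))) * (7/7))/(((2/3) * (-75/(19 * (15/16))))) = -4189899/12800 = -327.34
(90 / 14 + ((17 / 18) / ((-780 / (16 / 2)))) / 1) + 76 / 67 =6217012 / 823095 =7.55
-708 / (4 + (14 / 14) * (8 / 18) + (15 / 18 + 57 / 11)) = -67.69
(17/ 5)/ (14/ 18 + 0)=153/ 35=4.37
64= 64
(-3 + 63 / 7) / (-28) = -0.21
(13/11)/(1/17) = 221/11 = 20.09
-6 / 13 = -0.46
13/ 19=0.68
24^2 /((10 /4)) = 1152 /5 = 230.40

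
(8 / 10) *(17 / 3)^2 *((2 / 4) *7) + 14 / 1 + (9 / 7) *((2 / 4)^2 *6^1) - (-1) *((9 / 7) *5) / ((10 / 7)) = 34757 / 315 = 110.34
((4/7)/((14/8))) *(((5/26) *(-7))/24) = -5/273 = -0.02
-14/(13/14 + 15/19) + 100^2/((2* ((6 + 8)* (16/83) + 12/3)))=46896114/63523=738.25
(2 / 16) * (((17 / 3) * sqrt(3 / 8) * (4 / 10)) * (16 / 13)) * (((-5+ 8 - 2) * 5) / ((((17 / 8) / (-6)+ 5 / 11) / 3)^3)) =22521286656 * sqrt(6) / 1935401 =28503.48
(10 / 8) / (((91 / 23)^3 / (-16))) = -0.32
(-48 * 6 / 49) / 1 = -288 / 49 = -5.88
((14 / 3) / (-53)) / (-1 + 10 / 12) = 28 / 53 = 0.53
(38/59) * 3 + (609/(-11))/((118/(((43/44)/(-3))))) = 119081/57112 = 2.09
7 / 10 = 0.70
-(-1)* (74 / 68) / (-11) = -37 / 374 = -0.10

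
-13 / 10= -1.30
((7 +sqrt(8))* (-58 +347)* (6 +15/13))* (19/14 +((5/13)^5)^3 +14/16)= 171965451749837706361125* sqrt(2)/18631665057129035548 +171965451749837706361125/5323332873465438728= 45356.92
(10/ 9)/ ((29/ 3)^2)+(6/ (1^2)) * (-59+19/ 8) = -339.74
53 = 53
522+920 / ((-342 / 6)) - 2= 28720 / 57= 503.86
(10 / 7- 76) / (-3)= 174 / 7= 24.86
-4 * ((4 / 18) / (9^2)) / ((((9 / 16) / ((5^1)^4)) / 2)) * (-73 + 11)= 9920000 / 6561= 1511.96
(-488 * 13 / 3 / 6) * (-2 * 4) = 25376 / 9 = 2819.56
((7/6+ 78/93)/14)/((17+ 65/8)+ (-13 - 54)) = -746/218085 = -0.00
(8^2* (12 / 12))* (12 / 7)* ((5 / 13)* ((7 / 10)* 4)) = 1536 / 13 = 118.15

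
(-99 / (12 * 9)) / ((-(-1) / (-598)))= 3289 / 6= 548.17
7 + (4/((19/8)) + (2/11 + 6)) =3107/209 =14.87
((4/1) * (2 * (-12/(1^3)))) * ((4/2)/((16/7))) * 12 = -1008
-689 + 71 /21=-685.62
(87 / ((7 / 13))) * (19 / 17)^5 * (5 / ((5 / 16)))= 44807487504 / 9938999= 4508.25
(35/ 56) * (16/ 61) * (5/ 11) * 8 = 400/ 671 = 0.60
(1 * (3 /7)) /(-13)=-0.03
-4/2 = -2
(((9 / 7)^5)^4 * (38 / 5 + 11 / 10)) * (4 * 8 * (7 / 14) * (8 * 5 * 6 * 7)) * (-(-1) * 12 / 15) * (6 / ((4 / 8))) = 19495837807496346114422784 / 56994475926865715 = 342065393.01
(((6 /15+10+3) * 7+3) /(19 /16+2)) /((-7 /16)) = -123904 /1785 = -69.41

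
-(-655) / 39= 655 / 39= 16.79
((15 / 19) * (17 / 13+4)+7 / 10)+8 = 31839 / 2470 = 12.89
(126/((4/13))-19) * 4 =1562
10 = 10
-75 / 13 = -5.77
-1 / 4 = -0.25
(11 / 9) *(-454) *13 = -7213.56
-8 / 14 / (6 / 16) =-32 / 21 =-1.52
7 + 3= 10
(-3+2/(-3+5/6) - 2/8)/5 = -217/260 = -0.83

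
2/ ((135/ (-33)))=-22/ 45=-0.49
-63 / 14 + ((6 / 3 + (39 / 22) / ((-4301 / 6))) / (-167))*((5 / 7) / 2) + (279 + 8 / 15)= 228163665217 / 829598385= 275.03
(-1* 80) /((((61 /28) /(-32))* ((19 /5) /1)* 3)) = 358400 /3477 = 103.08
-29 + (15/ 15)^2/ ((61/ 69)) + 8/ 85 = -144012/ 5185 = -27.77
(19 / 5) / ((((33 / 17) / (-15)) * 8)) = -3.67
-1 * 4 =-4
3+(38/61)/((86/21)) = 8268/2623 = 3.15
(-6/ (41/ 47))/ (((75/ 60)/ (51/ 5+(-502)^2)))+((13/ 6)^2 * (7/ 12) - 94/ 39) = -7982356365133/ 5756400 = -1386692.44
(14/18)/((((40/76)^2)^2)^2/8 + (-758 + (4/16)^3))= -7608636242368/7414999440137559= -0.00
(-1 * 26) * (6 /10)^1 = -78 /5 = -15.60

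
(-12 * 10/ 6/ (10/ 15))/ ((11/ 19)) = -570/ 11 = -51.82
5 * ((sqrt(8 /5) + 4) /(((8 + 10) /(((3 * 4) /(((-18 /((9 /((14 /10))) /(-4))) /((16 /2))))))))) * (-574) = -16400 /3 - 1640 * sqrt(10) /3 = -7195.38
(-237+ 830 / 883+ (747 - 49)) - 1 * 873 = -362966 / 883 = -411.06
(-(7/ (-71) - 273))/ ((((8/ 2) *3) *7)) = 1385/ 426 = 3.25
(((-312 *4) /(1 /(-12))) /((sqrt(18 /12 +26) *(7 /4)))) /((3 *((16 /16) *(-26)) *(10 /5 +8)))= -384 *sqrt(110) /1925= -2.09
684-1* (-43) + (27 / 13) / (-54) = 18901 / 26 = 726.96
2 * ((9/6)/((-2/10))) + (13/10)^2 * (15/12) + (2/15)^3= -695797/54000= -12.89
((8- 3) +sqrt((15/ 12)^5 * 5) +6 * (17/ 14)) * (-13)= -47151/ 224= -210.50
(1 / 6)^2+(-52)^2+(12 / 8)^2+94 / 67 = 2707.68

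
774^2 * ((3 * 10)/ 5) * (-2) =-7188912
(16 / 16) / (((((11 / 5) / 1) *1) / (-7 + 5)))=-10 / 11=-0.91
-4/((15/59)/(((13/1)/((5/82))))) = -251576/75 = -3354.35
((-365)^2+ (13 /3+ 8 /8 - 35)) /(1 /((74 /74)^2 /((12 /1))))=199793 /18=11099.61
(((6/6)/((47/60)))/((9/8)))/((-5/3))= -32/47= -0.68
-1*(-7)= 7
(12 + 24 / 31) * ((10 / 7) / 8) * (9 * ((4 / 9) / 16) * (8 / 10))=99 / 217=0.46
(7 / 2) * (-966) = -3381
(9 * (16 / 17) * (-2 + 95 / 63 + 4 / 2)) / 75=304 / 1785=0.17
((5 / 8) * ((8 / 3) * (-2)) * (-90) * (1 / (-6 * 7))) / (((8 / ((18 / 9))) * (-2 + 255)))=-25 / 3542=-0.01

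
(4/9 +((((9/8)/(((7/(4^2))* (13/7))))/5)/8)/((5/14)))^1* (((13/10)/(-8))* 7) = -22169/36000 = -0.62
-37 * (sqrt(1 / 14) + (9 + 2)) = -407- 37 * sqrt(14) / 14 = -416.89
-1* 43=-43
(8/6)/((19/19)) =4/3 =1.33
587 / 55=10.67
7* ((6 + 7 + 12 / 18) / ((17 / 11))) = 3157 / 51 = 61.90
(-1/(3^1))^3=-1/27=-0.04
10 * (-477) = -4770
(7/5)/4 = 7/20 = 0.35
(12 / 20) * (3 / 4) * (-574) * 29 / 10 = -74907 / 100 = -749.07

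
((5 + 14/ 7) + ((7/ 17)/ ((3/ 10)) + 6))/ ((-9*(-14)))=733/ 6426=0.11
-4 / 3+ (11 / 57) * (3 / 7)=-499 / 399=-1.25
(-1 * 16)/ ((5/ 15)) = -48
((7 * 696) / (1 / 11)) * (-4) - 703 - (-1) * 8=-215063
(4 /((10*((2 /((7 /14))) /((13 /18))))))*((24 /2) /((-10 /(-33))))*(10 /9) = 3.18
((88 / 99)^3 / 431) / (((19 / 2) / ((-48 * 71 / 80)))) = -72704 / 9949635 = -0.01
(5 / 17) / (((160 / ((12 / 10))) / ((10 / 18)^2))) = 5 / 7344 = 0.00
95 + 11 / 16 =1531 / 16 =95.69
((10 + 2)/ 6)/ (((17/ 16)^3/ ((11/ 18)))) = 45056/ 44217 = 1.02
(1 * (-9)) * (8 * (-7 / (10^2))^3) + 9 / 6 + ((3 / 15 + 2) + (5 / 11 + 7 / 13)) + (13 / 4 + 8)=285422691 / 17875000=15.97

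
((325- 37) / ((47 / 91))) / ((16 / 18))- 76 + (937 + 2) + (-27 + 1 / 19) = 1306791 / 893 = 1463.37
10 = 10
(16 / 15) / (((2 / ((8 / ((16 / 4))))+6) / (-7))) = -16 / 15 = -1.07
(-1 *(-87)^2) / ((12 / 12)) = -7569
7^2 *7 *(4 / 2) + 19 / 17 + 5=11766 / 17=692.12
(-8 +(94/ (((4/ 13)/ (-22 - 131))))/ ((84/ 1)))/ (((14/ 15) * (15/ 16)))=-31609/ 49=-645.08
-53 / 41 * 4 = -212 / 41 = -5.17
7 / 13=0.54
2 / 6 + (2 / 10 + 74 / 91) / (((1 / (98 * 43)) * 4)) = 416413 / 390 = 1067.73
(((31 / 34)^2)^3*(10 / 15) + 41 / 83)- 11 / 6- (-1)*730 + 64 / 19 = 2676405705915673 / 3654234846048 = 732.41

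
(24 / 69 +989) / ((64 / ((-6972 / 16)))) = -39661965 / 5888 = -6736.07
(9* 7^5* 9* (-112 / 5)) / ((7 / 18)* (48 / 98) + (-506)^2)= -119.10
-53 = -53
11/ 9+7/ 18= 29/ 18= 1.61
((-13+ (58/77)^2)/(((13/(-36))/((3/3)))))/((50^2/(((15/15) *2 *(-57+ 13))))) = -1.21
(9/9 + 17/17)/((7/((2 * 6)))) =24/7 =3.43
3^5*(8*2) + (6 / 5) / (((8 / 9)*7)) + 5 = 3893.19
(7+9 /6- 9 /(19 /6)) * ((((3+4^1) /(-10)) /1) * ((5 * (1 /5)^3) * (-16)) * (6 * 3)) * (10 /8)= 57.03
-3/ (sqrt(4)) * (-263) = 789/ 2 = 394.50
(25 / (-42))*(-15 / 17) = 125 / 238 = 0.53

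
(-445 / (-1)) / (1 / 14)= 6230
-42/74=-21/37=-0.57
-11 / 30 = -0.37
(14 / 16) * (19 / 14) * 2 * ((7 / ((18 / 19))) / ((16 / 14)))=17689 / 1152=15.36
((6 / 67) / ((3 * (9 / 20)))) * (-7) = -280 / 603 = -0.46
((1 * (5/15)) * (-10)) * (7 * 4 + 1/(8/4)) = -95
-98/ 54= -49/ 27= -1.81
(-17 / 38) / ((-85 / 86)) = 43 / 95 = 0.45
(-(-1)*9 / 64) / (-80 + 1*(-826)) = -3 / 19328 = -0.00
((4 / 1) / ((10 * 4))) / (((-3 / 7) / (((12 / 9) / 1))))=-14 / 45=-0.31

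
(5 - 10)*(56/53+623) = -165375/53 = -3120.28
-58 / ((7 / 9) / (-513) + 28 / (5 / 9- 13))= 1071144 / 41581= 25.76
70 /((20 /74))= 259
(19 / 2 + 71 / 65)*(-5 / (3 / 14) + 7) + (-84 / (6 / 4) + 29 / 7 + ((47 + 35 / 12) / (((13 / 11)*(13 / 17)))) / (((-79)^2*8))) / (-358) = -219313235842759 / 1268712419520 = -172.86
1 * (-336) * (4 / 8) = -168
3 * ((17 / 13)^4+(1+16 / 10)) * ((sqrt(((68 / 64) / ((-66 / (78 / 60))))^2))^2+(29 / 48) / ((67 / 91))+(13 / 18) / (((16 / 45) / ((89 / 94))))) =886041680430329 / 19482082048000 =45.48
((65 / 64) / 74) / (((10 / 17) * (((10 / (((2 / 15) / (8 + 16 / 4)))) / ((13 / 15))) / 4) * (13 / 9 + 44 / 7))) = 20111 / 1729824000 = 0.00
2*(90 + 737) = 1654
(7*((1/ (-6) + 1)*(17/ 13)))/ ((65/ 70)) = 4165/ 507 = 8.21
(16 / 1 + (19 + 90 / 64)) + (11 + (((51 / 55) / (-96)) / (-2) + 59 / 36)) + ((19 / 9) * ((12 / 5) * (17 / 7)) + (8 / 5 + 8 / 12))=14108681 / 221760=63.62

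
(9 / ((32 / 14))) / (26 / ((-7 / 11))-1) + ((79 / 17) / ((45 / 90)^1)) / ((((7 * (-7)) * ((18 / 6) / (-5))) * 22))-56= -7226903081 / 128868432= -56.08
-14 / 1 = -14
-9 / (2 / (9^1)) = -81 / 2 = -40.50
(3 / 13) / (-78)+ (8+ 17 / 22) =16303 / 1859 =8.77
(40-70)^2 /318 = 150 /53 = 2.83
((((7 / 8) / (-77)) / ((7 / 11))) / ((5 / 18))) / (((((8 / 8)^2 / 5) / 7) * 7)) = -9 / 28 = -0.32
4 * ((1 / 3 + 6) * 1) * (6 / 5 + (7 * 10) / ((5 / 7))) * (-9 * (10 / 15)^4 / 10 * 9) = -301568 / 75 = -4020.91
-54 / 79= -0.68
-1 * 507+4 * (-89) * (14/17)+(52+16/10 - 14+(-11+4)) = -65244/85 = -767.58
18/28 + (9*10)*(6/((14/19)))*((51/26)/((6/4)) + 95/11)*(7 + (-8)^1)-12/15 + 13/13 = -72940163/10010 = -7286.73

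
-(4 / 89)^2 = -16 / 7921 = -0.00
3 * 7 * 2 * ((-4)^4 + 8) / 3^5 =1232 / 27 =45.63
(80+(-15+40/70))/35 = 1.87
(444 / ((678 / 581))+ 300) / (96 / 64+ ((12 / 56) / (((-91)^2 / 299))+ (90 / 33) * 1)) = 3771573806 / 23472699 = 160.68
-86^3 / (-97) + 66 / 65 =41350042 / 6305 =6558.29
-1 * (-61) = 61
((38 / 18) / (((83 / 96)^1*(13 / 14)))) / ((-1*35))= -1216 / 16185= -0.08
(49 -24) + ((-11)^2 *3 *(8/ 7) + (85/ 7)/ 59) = 181746/ 413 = 440.06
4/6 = 2/3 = 0.67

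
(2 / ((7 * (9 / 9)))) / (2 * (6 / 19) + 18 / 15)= 95 / 609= 0.16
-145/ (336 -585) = 145/ 249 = 0.58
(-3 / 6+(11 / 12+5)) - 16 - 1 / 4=-65 / 6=-10.83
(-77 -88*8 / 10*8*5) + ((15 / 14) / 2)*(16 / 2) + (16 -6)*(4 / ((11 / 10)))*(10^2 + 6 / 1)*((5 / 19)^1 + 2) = 8536211 / 1463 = 5834.73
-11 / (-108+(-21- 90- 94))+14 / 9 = 4481 / 2817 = 1.59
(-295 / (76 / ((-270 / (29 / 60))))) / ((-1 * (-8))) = 597375 / 2204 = 271.04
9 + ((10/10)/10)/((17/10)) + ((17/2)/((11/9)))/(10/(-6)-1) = 19301/2992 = 6.45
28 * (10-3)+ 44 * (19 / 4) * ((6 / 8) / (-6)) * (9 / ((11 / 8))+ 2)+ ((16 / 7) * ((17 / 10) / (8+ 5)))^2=-22491741 / 828100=-27.16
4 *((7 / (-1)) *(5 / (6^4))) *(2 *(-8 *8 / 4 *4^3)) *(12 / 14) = 5120 / 27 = 189.63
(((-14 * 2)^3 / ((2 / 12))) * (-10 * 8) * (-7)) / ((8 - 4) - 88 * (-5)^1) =-6146560 / 37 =-166123.24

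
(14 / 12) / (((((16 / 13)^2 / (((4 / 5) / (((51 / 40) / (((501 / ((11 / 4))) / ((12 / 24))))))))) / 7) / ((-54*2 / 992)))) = -12446343 / 92752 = -134.19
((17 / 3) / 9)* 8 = 136 / 27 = 5.04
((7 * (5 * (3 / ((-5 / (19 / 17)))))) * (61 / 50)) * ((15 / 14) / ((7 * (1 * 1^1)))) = -10431 / 2380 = -4.38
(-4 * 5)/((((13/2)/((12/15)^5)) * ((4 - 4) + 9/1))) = -8192/73125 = -0.11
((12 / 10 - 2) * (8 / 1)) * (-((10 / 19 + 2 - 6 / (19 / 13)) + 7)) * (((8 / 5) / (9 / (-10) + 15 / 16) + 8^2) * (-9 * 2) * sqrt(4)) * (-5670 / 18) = 797368320 / 19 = 41966753.68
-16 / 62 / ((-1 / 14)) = 112 / 31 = 3.61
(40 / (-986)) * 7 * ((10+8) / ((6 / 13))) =-11.08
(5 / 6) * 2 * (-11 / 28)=-55 / 84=-0.65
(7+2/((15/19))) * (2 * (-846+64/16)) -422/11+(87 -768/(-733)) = -1935658111/120945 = -16004.45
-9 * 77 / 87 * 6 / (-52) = 693 / 754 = 0.92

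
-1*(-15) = 15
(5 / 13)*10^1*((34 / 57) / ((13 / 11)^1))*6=37400 / 3211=11.65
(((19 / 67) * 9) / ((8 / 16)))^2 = 116964 / 4489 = 26.06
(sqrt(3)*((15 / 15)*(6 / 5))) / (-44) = -3*sqrt(3) / 110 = -0.05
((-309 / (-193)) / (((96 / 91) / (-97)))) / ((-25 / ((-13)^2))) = 153651589 / 154400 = 995.15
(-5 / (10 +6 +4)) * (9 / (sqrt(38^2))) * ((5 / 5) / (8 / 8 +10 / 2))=-3 / 304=-0.01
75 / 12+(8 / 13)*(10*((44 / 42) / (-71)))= 477535 / 77532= 6.16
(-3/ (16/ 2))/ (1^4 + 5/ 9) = -27/ 112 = -0.24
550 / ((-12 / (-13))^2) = 645.49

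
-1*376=-376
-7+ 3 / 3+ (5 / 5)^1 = -5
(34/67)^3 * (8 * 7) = 7.32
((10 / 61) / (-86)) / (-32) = 5 / 83936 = 0.00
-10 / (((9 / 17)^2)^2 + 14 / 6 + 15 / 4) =-2004504 / 1235153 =-1.62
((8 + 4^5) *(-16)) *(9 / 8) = -18576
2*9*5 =90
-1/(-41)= 1/41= 0.02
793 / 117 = 61 / 9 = 6.78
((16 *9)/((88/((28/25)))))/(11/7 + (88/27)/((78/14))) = 3714984/4371125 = 0.85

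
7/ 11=0.64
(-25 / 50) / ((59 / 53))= -53 / 118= -0.45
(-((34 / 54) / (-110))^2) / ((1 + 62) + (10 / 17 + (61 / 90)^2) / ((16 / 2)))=-39304 / 75734567073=-0.00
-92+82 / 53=-4794 / 53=-90.45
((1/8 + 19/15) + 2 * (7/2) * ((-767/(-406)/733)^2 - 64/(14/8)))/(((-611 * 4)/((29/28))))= 96639742891009/895662654257280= 0.11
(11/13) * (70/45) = 154/117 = 1.32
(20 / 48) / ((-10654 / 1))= -5 / 127848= -0.00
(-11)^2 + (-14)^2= 317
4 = 4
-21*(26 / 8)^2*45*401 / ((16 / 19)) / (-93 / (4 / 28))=57942495 / 7936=7301.22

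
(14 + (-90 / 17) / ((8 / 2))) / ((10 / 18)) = 3879 / 170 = 22.82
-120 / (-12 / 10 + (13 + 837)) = -150 / 1061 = -0.14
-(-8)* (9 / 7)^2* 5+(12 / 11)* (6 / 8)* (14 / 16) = 288207 / 4312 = 66.84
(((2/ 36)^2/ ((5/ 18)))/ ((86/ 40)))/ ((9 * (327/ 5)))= 10/ 1138941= 0.00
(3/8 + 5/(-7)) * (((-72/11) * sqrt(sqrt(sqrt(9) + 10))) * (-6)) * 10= -10260 * 13^(1/4)/77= -253.01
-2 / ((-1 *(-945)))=-2 / 945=-0.00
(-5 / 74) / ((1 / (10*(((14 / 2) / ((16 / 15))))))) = -2625 / 592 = -4.43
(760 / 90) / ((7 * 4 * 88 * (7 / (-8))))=-0.00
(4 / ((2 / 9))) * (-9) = -162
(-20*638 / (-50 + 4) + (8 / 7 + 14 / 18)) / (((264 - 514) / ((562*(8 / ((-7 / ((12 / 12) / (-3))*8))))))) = -113727163 / 3803625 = -29.90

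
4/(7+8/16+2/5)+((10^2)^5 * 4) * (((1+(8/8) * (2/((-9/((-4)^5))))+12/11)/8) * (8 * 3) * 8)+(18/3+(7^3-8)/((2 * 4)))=4597926400001009041/20856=220460606060654.44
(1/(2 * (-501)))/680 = -1/681360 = -0.00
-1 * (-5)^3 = 125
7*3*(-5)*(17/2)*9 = -16065/2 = -8032.50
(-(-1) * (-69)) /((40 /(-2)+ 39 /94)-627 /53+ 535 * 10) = -343758 /26497189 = -0.01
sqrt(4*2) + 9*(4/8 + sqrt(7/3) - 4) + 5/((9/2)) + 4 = -475/18 + 2*sqrt(2) + 3*sqrt(21) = -9.81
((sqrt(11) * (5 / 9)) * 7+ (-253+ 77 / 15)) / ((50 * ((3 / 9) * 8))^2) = -5577 / 400000+ 7 * sqrt(11) / 32000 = -0.01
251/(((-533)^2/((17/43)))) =4267/12215827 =0.00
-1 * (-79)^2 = -6241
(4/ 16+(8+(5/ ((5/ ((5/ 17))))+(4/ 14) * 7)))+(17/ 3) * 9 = 4185/ 68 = 61.54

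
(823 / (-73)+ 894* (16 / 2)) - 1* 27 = 519302 / 73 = 7113.73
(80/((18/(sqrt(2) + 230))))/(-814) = -4600/3663 - 20 * sqrt(2)/3663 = -1.26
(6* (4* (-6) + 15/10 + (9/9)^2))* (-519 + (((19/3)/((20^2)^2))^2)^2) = 1184679198719999999994396197/17694720000000000000000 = 66951.00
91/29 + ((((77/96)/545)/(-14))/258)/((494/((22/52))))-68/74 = 825614152965847/372063832957440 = 2.22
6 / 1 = 6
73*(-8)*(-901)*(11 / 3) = 5788024 / 3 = 1929341.33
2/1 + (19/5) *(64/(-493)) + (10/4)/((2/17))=224381/9860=22.76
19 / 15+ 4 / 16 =91 / 60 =1.52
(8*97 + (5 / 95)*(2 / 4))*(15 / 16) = 442335 / 608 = 727.52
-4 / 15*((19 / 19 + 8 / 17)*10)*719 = -2819.61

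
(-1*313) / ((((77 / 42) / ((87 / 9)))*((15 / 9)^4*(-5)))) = 1470474 / 34375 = 42.78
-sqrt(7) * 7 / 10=-7 * sqrt(7) / 10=-1.85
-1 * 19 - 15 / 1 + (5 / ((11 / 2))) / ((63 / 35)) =-3316 / 99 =-33.49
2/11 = 0.18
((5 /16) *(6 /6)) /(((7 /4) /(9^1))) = 45 /28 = 1.61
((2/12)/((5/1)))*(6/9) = 1/45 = 0.02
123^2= 15129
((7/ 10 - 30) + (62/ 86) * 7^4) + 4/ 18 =6586259/ 3870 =1701.88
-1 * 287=-287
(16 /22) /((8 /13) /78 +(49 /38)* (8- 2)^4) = 19266 /44270435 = 0.00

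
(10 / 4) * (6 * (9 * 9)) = 1215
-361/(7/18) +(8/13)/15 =-928.24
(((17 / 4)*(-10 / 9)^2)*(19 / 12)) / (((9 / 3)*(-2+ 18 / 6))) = 8075 / 2916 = 2.77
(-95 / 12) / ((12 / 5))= -475 / 144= -3.30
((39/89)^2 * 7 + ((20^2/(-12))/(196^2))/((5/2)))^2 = 23513485895519929/13021075211725476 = 1.81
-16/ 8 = -2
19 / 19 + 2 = 3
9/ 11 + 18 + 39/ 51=3662/ 187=19.58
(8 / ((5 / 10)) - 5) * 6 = 66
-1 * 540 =-540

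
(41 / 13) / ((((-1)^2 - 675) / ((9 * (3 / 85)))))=-1107 / 744770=-0.00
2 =2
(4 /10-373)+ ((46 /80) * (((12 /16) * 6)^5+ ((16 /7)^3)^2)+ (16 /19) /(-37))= 81559799673761 /105865276160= 770.41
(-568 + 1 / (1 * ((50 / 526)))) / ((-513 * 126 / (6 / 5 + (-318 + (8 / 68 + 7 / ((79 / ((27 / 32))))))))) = -135452984249 / 49605048000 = -2.73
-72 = -72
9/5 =1.80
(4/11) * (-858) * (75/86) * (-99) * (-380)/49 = -208900.81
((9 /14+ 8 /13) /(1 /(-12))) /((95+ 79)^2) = -229 /459186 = -0.00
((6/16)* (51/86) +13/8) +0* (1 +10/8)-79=-77.15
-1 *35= -35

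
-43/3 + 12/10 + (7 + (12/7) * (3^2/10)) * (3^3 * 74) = 1790827/105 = 17055.50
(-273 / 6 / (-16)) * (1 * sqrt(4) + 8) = 455 / 16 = 28.44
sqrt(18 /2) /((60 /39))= 39 /20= 1.95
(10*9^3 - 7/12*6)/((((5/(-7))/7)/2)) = -714077/5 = -142815.40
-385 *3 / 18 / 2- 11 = -517 / 12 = -43.08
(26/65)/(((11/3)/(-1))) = -6/55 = -0.11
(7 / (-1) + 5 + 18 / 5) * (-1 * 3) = -24 / 5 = -4.80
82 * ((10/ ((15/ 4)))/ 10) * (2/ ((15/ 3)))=656/ 75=8.75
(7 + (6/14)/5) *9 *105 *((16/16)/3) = 2232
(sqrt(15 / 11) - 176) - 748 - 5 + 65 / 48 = -44527 / 48 + sqrt(165) / 11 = -926.48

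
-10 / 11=-0.91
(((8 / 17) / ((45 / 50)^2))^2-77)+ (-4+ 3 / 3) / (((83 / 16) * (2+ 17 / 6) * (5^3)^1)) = -76.66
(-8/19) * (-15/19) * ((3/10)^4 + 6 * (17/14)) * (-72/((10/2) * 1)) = -55141236/1579375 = -34.91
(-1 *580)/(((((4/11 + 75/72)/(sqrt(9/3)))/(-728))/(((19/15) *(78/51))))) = 524446208 *sqrt(3)/901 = 1008177.00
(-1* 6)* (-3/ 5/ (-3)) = -6/ 5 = -1.20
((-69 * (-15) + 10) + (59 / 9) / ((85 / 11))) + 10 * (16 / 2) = 861274 / 765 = 1125.85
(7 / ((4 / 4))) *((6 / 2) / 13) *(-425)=-8925 / 13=-686.54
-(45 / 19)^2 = -2025 / 361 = -5.61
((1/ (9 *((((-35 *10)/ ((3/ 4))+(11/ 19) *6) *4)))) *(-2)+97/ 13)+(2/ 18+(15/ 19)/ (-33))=9747192425/ 1291216212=7.55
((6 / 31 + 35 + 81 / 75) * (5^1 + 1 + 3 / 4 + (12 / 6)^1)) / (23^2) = 49196 / 81995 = 0.60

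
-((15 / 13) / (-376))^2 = -225 / 23892544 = -0.00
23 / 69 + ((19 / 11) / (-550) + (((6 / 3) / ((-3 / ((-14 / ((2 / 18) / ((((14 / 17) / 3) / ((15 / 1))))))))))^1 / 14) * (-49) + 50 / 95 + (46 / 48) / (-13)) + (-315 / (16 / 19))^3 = -8169303119490983909 / 156081868800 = -52339859.73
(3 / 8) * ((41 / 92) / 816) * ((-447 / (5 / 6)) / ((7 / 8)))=-54981 / 437920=-0.13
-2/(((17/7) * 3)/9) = -42/17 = -2.47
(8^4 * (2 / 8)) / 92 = 256 / 23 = 11.13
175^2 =30625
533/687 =0.78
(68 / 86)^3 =39304 / 79507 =0.49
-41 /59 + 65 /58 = 1457 /3422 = 0.43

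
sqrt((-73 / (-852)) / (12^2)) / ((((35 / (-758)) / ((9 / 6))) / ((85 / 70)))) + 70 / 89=70 / 89 - 6443 * sqrt(15549) / 834960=-0.18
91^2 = 8281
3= 3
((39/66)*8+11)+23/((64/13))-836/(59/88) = -50944573/41536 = -1226.52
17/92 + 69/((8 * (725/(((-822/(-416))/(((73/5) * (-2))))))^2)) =659245963924027/3567682589286400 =0.18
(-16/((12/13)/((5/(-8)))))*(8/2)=130/3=43.33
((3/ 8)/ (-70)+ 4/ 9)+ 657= 3313493/ 5040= 657.44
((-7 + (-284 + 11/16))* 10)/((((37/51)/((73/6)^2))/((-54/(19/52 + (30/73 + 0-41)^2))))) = 1311843253830525/67581008972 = 19411.42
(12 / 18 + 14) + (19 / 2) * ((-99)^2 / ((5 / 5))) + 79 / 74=10336901 / 111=93125.23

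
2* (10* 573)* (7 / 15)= 5348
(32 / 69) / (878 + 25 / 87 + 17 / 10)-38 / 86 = -334163353 / 757167521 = -0.44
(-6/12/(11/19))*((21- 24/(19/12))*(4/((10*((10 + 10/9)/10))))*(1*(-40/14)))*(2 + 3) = 1998/77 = 25.95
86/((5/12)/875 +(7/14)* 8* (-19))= -180600/159599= -1.13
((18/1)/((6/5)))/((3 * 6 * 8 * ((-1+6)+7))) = 5/576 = 0.01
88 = 88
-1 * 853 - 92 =-945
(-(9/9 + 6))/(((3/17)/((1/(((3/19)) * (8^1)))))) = -2261/72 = -31.40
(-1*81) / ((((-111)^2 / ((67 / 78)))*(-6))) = 67 / 71188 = 0.00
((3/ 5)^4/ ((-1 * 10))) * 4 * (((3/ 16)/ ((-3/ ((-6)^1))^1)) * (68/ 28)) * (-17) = 70227/ 87500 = 0.80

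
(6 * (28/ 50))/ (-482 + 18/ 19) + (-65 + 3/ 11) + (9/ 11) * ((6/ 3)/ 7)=-283713473/ 4398625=-64.50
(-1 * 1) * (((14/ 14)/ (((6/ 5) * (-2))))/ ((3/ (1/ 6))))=5/ 216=0.02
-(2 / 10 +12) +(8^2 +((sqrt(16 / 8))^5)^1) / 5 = 3 / 5 +4 *sqrt(2) / 5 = 1.73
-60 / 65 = -12 / 13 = -0.92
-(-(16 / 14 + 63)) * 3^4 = 36369 / 7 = 5195.57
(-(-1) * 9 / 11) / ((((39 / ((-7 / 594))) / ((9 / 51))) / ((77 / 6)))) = -49 / 87516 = -0.00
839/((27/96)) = 26848/9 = 2983.11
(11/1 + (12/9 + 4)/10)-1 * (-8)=293/15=19.53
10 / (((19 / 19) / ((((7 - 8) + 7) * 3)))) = 180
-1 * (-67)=67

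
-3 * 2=-6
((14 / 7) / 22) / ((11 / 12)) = 12 / 121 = 0.10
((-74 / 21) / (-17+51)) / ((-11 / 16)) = 0.15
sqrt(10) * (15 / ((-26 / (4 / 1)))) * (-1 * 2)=60 * sqrt(10) / 13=14.60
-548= -548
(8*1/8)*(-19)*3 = -57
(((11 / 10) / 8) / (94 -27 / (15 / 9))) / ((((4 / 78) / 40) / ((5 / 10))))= 2145 / 3112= 0.69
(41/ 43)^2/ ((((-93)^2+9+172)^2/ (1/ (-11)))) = -1681/ 1585809457100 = -0.00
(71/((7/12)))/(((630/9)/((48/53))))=20448/12985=1.57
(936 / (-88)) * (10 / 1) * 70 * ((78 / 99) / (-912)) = 29575 / 4598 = 6.43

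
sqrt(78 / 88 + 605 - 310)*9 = 9*sqrt(143209) / 22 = 154.81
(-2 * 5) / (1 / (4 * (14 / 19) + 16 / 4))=-1320 / 19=-69.47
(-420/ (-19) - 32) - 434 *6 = -49664/ 19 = -2613.89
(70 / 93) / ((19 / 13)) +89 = 158173 / 1767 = 89.51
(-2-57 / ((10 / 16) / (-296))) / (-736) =-67483 / 1840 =-36.68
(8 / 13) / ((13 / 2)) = 16 / 169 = 0.09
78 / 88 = 39 / 44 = 0.89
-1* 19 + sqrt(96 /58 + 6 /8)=-19 + 3* sqrt(899) /58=-17.45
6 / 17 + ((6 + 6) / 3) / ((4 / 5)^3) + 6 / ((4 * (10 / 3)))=11717 / 1360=8.62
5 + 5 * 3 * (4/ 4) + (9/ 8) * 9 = 241/ 8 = 30.12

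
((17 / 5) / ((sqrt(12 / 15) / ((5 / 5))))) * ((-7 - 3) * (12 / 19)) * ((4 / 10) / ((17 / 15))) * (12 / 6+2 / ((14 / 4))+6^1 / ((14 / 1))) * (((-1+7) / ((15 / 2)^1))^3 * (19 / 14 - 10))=112.49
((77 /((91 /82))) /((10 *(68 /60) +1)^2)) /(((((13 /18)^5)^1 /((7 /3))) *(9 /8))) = 4.81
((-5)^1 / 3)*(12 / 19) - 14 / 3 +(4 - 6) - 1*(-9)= 73 / 57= 1.28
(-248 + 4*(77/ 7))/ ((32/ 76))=-969/ 2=-484.50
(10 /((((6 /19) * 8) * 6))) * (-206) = -9785 /72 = -135.90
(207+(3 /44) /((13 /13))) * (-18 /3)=-27333 /22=-1242.41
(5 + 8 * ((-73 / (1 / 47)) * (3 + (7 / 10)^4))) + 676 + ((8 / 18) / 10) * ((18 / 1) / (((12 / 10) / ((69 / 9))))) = -88248.15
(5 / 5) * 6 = 6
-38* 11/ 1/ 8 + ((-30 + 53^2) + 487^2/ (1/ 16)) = 15189723/ 4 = 3797430.75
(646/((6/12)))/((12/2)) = 646/3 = 215.33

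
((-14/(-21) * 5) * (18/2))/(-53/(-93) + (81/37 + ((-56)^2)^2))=0.00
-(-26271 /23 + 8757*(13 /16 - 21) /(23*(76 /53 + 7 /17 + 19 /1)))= 10443239163 /6911776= 1510.93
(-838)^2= 702244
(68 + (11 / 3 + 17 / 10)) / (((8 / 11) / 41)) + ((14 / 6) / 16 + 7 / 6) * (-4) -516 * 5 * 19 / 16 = 256091 / 240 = 1067.05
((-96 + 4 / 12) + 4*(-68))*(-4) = 4412 / 3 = 1470.67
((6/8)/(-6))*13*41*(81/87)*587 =-8447517/232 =-36411.71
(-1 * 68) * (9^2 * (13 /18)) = -3978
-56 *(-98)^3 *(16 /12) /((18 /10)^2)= 5270675200 /243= 21690021.40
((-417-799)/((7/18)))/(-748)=5472/1309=4.18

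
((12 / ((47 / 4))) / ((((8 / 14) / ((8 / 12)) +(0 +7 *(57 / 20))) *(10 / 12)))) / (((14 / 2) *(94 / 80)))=15360 / 2144939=0.01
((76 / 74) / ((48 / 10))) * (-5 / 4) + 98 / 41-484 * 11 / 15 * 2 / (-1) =259221121 / 364080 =711.99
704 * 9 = 6336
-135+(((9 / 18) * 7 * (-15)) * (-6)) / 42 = -127.50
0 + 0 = 0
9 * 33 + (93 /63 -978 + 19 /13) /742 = 29947955 /101283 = 295.69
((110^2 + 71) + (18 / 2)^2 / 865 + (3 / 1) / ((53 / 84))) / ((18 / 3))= 93033628 / 45845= 2029.31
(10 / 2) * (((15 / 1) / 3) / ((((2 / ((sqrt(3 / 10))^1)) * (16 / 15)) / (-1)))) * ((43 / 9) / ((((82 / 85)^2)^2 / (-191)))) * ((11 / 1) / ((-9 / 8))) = -117899026609375 * sqrt(30) / 9765830016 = -66124.39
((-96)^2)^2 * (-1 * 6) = -509607936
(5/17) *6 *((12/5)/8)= 9/17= 0.53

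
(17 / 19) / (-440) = -17 / 8360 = -0.00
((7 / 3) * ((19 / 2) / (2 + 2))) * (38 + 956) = 66101 / 12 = 5508.42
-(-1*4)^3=64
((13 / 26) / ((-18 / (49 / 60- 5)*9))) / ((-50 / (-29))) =7279 / 972000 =0.01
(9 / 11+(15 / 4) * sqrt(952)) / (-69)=-5 * sqrt(238) / 46-3 / 253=-1.69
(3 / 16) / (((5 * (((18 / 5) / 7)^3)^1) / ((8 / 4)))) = 8575 / 15552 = 0.55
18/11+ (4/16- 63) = -2689/44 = -61.11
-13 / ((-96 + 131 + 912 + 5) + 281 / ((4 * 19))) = -988 / 72633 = -0.01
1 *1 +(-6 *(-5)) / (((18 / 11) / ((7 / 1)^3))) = 18868 / 3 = 6289.33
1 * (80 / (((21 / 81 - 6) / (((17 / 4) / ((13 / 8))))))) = -14688 / 403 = -36.45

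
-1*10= -10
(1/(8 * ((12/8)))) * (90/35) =3/14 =0.21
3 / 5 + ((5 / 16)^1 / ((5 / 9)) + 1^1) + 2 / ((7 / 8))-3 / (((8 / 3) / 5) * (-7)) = 2941 / 560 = 5.25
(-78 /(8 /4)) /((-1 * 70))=39 /70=0.56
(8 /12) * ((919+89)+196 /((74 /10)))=76552 /111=689.66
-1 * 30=-30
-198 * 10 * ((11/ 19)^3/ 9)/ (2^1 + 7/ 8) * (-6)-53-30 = 961529/ 157757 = 6.10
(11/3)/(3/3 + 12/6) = 11/9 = 1.22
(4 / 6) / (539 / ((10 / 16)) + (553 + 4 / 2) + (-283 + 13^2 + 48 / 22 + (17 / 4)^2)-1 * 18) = 1760 / 3446901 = 0.00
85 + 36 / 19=1651 / 19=86.89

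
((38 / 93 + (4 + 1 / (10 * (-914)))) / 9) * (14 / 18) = 26231149 / 68851620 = 0.38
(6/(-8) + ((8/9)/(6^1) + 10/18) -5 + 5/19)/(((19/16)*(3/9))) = -39260/3249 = -12.08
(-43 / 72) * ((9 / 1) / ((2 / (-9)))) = 387 / 16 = 24.19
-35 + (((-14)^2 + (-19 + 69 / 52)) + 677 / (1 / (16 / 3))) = 3753.99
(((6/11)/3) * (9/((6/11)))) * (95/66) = 95/22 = 4.32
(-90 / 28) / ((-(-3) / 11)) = -165 / 14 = -11.79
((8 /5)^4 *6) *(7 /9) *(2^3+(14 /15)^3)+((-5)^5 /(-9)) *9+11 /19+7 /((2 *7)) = 816538614443 /240468750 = 3395.61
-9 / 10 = -0.90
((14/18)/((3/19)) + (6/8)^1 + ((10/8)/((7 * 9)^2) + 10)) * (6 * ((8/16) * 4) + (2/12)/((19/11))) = 12257143/64638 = 189.63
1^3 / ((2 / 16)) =8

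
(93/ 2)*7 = 651/ 2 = 325.50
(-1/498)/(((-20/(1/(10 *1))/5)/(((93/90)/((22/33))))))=31/398400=0.00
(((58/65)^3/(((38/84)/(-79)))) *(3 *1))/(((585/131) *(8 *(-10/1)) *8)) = 1766812327/13566475000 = 0.13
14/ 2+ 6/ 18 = 22/ 3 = 7.33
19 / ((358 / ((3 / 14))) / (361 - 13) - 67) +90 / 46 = 616473 / 373382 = 1.65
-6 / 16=-3 / 8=-0.38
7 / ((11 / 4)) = 28 / 11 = 2.55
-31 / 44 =-0.70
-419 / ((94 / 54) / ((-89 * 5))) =5034285 / 47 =107112.45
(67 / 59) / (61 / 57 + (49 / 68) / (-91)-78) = -3375996 / 228727601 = -0.01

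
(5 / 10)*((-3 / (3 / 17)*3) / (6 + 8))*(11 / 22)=-51 / 56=-0.91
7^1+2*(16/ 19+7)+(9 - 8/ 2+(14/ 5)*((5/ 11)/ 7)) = 27.87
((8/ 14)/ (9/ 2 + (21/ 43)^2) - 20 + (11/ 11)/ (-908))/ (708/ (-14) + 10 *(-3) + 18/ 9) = 442843057/ 1750197240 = 0.25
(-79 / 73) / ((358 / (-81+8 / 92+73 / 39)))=2800550 / 11721099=0.24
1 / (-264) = -1 / 264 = -0.00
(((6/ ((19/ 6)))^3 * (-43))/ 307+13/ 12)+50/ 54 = 240269257/ 227417004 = 1.06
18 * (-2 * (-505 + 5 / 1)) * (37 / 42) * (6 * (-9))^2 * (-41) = -13270716000 / 7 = -1895816571.43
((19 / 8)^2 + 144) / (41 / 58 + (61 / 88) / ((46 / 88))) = 6387859 / 86784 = 73.61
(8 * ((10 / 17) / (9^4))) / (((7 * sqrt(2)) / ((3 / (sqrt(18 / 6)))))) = 40 * sqrt(6) / 780759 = 0.00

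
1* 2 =2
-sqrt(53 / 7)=-sqrt(371) / 7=-2.75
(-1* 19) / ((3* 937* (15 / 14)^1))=-266 / 42165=-0.01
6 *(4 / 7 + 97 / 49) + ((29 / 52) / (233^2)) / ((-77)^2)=256189791029 / 16737733012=15.31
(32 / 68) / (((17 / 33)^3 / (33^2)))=313083144 / 83521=3748.56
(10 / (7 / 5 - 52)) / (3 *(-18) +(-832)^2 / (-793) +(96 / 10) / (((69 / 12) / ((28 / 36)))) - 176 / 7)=160125 / 770338547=0.00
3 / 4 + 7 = 31 / 4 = 7.75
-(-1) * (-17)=-17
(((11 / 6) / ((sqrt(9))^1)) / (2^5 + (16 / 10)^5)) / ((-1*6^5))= -0.00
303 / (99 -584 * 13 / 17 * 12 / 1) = -0.06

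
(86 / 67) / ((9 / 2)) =172 / 603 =0.29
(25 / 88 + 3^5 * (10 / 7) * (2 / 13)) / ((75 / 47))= 4041577 / 120120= 33.65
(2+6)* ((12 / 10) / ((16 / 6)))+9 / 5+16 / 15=97 / 15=6.47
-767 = -767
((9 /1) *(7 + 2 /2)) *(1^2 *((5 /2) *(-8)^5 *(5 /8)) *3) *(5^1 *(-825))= 45619200000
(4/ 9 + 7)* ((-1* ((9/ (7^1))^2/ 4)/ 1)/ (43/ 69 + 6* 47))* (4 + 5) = -374463/ 3822196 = -0.10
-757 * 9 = -6813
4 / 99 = 0.04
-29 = -29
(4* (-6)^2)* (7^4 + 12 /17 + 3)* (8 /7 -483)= -2836558080 /17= -166856357.65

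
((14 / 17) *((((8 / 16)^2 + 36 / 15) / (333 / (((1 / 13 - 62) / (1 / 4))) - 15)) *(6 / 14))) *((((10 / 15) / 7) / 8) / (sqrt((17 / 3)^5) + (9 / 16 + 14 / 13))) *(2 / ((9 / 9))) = 132138864 / 345500258802055 - 50748672 *sqrt(51) / 20323544635415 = -0.00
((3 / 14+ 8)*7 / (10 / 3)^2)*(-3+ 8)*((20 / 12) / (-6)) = -115 / 16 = -7.19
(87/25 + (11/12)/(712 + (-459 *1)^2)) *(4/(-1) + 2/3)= -220694567/19025370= -11.60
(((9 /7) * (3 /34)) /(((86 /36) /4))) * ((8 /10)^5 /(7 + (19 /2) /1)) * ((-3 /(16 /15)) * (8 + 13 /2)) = -5412096 /35179375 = -0.15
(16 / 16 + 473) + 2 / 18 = 4267 / 9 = 474.11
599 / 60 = 9.98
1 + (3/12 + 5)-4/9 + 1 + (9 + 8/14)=4127/252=16.38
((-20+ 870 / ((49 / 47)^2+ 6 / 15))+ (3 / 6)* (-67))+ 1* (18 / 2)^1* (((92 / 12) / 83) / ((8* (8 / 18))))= 23198458475 / 43619488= 531.84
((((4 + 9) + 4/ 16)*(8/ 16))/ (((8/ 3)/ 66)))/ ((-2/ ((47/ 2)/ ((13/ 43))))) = -10604187/ 1664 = -6372.71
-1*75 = -75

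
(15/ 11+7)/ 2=46/ 11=4.18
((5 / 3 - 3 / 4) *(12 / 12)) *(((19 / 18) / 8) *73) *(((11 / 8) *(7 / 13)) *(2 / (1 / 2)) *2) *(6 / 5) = 1174789 / 18720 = 62.76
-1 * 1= -1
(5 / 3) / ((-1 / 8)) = -40 / 3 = -13.33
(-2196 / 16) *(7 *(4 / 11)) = -3843 / 11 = -349.36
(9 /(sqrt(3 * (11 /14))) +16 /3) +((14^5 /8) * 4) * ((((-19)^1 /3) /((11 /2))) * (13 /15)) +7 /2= -265676311 /990 +3 * sqrt(462) /11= -268354.05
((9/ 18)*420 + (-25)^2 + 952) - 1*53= 1734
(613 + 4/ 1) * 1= 617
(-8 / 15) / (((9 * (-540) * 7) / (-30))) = -4 / 8505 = -0.00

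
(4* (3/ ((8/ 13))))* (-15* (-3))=1755/ 2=877.50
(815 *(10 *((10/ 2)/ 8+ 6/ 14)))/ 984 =240425/ 27552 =8.73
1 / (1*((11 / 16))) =16 / 11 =1.45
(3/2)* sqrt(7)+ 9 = 3* sqrt(7)/2+ 9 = 12.97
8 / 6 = 4 / 3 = 1.33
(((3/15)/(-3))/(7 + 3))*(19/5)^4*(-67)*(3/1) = 8731507/31250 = 279.41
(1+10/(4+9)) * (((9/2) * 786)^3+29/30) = 30531930856237/390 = 78287002195.48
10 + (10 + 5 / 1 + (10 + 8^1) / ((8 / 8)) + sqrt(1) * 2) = 45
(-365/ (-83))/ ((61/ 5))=1825/ 5063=0.36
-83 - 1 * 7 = -90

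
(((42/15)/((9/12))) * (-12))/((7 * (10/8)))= -128/25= -5.12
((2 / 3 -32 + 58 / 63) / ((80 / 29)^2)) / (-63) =402839 / 6350400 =0.06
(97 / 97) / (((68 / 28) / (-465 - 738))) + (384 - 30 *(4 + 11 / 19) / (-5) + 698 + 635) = 403466 / 323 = 1249.12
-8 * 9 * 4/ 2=-144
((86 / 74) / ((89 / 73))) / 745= 3139 / 2453285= 0.00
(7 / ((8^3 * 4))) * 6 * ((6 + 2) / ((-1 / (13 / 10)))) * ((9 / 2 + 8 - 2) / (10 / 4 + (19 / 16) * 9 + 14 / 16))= -0.16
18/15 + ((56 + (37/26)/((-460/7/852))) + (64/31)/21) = 38.85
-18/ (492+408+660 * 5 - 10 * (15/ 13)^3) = -6591/ 1532275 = -0.00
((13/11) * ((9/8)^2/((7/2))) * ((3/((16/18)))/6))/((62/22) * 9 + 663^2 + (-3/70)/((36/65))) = 28431/51991695424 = 0.00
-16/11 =-1.45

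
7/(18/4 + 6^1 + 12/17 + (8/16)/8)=1904/3065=0.62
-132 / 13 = -10.15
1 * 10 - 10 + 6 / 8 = 3 / 4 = 0.75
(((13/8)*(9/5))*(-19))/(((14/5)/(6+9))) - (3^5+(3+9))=-61905/112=-552.72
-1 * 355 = -355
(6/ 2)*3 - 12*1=-3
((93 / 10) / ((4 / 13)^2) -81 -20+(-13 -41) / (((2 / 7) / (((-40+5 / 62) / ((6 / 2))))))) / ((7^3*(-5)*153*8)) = -12460267 / 10411833600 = -0.00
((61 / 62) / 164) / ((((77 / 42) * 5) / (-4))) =-183 / 69905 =-0.00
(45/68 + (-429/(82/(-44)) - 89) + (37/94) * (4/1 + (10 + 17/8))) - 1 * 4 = 75583641/524144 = 144.20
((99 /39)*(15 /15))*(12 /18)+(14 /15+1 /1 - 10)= -1243 /195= -6.37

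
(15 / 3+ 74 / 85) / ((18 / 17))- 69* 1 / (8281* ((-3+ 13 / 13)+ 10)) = 16525771 / 2981160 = 5.54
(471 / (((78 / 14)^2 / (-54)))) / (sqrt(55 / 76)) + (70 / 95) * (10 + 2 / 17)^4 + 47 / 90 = 1102843034813 / 142820910 - 276948 * sqrt(1045) / 9295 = 6758.68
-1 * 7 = -7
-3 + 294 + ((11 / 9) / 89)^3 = 149551420022 / 513922401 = 291.00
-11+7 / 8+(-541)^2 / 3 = 2341205 / 24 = 97550.21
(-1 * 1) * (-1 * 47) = 47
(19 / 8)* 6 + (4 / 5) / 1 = 15.05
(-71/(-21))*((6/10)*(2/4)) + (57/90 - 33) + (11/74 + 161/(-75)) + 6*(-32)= -225.35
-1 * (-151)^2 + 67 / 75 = -1710008 / 75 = -22800.11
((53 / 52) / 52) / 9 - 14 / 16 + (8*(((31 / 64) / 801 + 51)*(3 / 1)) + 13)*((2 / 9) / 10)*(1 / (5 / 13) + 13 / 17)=253011957209 / 2761527600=91.62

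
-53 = -53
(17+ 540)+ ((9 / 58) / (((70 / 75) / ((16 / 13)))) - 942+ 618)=233.20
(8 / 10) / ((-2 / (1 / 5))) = -2 / 25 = -0.08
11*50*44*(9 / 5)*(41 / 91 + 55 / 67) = 337677120 / 6097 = 55384.14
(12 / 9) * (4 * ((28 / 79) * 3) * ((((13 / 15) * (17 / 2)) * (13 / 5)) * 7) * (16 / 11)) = 1105.91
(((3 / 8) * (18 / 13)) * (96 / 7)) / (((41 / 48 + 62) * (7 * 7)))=31104 / 13452803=0.00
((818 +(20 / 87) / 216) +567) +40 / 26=84681515 / 61074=1386.54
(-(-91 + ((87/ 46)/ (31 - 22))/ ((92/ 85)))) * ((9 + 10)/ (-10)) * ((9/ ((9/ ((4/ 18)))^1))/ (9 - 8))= -21904549/ 571320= -38.34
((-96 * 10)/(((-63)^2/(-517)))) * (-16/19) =-2647040/25137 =-105.30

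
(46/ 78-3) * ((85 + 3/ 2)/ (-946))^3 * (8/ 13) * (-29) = -0.03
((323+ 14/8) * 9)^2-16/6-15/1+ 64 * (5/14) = 2870270845/336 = 8542472.75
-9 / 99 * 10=-10 / 11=-0.91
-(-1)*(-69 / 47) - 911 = -42886 / 47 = -912.47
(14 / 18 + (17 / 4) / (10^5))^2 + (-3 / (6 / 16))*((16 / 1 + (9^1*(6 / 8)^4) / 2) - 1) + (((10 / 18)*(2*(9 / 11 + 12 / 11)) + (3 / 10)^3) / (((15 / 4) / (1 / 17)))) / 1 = -130.75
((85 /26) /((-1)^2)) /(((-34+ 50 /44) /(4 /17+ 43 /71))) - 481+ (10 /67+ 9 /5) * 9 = -103626867257 /223555215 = -463.54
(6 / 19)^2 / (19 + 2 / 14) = 126 / 24187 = 0.01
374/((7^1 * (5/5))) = 374/7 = 53.43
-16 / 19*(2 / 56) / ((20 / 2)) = -2 / 665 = -0.00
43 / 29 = 1.48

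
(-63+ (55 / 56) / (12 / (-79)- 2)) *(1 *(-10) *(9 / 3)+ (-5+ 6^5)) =-935275361 / 1904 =-491216.05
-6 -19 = -25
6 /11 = 0.55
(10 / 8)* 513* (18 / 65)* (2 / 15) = 23.68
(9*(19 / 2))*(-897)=-153387 / 2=-76693.50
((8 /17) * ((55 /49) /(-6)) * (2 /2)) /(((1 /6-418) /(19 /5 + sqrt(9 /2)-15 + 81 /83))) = -373384 /173331473 + 660 * sqrt(2) /2088331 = -0.00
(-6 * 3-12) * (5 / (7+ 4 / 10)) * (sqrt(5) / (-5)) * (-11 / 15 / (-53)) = 110 * sqrt(5) / 1961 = 0.13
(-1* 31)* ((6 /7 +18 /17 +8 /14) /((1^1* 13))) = -9176 /1547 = -5.93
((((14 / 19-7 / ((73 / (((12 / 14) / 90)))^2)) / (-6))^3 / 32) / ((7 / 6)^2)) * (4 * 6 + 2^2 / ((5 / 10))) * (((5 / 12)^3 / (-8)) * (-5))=-0.00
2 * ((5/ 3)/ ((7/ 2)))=20/ 21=0.95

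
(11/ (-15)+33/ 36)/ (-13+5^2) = 11/ 720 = 0.02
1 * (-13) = -13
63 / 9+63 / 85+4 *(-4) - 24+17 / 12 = -31459 / 1020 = -30.84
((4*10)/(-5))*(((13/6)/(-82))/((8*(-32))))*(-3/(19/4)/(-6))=-13/149568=-0.00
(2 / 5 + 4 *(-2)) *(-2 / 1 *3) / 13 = 228 / 65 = 3.51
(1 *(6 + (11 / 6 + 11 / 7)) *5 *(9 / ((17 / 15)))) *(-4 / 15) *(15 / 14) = -88875 / 833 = -106.69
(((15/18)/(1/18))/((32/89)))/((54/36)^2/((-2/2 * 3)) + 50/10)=1335/136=9.82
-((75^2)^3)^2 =-31676352024078369140625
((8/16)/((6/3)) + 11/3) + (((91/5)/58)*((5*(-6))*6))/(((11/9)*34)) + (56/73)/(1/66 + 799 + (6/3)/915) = 195485634201703/76408854402012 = 2.56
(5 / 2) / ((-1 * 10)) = -1 / 4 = -0.25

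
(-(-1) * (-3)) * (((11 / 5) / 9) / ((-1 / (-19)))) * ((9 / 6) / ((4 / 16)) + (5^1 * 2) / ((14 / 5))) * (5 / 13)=-14003 / 273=-51.29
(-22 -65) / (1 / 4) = -348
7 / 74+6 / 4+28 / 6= 695 / 111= 6.26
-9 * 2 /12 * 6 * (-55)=495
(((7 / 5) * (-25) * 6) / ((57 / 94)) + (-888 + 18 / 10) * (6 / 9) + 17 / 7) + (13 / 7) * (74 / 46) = -14250346 / 15295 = -931.70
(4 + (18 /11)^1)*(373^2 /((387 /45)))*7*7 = 2113369510 /473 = 4468011.65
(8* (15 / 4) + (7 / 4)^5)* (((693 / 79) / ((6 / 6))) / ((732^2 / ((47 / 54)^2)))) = 8084010011 / 14044109930496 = 0.00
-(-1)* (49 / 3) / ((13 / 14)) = 686 / 39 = 17.59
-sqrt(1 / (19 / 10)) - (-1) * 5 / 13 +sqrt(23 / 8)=1.35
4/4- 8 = -7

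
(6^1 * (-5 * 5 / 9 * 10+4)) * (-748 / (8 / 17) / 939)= 680306 / 2817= 241.50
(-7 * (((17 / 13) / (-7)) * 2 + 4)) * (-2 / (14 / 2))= 660 / 91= 7.25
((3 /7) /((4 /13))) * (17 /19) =663 /532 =1.25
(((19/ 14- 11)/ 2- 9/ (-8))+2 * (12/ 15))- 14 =-4507/ 280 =-16.10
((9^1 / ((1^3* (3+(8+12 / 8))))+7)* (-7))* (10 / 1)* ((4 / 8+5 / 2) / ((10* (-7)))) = 579 / 25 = 23.16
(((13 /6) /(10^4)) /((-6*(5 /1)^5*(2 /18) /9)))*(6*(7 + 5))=-1053 /15625000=-0.00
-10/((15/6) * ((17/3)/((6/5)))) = -72/85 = -0.85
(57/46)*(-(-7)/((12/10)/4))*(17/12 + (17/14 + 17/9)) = 108205/828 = 130.68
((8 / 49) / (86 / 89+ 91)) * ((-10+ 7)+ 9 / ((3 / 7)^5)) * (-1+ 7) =23817824 / 3609585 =6.60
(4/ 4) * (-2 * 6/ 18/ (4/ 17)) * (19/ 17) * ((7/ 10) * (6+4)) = -22.17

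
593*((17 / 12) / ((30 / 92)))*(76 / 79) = 8810794 / 3555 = 2478.42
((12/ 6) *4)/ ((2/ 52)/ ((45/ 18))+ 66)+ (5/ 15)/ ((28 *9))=56773/ 463428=0.12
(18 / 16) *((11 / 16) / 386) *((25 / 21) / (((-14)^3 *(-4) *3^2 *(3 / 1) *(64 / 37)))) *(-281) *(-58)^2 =-2404566175 / 546640625664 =-0.00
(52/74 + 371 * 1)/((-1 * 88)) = -13753/3256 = -4.22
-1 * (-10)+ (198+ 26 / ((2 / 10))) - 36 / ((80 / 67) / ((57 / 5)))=-571 / 100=-5.71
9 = 9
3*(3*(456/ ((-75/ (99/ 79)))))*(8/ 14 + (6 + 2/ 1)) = -1625184/ 2765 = -587.77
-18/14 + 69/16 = 339/112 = 3.03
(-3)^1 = -3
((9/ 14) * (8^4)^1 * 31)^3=186553098502668288/ 343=543886584555884.22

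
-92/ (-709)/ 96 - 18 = -306265/ 17016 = -18.00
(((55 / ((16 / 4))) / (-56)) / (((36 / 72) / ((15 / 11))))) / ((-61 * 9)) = 25 / 20496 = 0.00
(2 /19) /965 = 2 /18335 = 0.00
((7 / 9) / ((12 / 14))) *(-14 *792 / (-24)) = 3773 / 9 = 419.22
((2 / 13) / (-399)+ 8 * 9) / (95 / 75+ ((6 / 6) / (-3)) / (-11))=10270205 / 185003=55.51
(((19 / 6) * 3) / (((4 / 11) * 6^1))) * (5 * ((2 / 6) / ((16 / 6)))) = 1045 / 384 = 2.72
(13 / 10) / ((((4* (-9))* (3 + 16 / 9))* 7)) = -13 / 12040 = -0.00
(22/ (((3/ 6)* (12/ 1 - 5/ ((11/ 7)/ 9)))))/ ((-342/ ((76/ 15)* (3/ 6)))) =484/ 24705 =0.02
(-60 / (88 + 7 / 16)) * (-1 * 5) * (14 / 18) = 2240 / 849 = 2.64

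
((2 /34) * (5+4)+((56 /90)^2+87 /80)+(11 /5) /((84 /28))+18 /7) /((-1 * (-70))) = 20468741 /269892000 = 0.08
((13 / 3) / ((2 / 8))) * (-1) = -52 / 3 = -17.33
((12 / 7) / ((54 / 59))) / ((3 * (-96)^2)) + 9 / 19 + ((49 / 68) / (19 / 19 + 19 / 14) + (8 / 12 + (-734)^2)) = 1667104284432347 / 3094350336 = 538757.45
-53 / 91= -0.58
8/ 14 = 4/ 7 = 0.57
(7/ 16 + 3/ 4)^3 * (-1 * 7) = -48013/ 4096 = -11.72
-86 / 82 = -43 / 41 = -1.05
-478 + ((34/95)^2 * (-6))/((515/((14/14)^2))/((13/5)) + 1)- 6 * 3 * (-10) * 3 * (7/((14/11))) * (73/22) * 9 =515114478433/5839175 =88217.00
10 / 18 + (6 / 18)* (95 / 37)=470 / 333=1.41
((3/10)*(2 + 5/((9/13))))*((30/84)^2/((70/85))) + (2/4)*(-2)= -9409/16464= -0.57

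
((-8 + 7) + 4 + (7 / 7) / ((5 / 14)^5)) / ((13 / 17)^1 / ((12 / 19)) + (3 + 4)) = 111628596 / 5234375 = 21.33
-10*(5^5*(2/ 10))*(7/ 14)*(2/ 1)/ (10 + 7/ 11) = -68750/ 117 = -587.61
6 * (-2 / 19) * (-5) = 60 / 19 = 3.16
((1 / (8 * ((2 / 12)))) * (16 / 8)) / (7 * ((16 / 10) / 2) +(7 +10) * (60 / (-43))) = -645 / 7792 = -0.08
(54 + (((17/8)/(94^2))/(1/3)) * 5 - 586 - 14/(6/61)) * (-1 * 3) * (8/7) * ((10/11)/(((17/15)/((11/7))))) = 630887025/216482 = 2914.27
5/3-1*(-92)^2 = -25387/3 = -8462.33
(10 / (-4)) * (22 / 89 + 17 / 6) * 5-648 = -733189 / 1068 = -686.51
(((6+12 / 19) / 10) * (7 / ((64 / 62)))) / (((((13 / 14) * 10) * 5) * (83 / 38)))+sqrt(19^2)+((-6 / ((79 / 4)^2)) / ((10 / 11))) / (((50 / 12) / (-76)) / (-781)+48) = 4384513168335723481 / 230230773179134000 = 19.04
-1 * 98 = -98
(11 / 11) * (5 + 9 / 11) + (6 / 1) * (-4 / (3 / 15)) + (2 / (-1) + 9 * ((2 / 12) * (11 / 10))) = -25197 / 220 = -114.53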